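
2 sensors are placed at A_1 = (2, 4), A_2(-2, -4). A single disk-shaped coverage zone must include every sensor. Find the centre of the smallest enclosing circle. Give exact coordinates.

(0, 0)

The smallest circle enclosing two points has them as diameter endpoints.
Centre = midpoint = (0, 0); r² = |A_1A_2|²/4 = 80/4 = 20.
Centre = (0, 0).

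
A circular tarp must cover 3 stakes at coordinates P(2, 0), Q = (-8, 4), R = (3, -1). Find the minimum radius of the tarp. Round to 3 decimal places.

Side lengths²: PQ² = 116, PR² = 2, QR² = 146.
Since QR² = 146 ≥ 116 + 2 = 118, the angle opposite QR is not acute, so the smallest enclosing circle has QR as diameter.
Centre = midpoint of QR = (-2.5, 1.5), r² = 146/4 = 36.5.
r = √(36.5) ≈ 6.042.

6.042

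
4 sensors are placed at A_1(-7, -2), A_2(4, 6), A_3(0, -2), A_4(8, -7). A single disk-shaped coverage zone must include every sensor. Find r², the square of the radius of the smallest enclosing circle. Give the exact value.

6845/98

A smallest enclosing disk is always determined by at most three of the input points on its boundary.
The minimum enclosing circle is determined by three boundary points: A_1, A_2, A_4.
Their circumcentre is (19/14, -27/14) with r² = 6845/98.
The farthest remaining point A_3 is at distance² 181/98 ≤ 6845/98.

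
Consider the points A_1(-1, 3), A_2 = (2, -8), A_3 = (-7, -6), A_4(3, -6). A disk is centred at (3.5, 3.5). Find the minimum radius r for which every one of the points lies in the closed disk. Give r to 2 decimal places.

The required radius is the distance from (3.5, 3.5) to the farthest point.
Squared distances: 20.5, 134.5, 200.5, 90.5.
Maximum is 200.5, attained at A_3.
r = √(200.5) ≈ 14.16.

14.16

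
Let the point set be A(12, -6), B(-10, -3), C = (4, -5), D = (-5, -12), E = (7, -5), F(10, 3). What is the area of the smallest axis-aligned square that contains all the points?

The bounding box has width 22 and height 15.
An axis-aligned square enclosing the set must have side ≥ max(width, height).
So the minimum side is max(22, 15) = 22.
Area = 22² = 484.

484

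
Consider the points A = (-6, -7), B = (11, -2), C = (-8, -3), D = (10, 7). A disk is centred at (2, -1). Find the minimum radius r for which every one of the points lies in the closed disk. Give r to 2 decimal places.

The required radius is the distance from (2, -1) to the farthest point.
Squared distances: 100, 82, 104, 128.
Maximum is 128, attained at D.
r = √128 ≈ 11.31.

11.31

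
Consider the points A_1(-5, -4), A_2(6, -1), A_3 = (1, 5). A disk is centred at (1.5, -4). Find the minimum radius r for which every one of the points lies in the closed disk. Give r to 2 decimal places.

The required radius is the distance from (1.5, -4) to the farthest point.
Squared distances: 42.25, 29.25, 81.25.
Maximum is 81.25, attained at A_3.
r = √(81.25) ≈ 9.01.

9.01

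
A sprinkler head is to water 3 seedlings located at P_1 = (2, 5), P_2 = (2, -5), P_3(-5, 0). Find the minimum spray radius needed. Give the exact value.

Side lengths²: P_1P_2² = 100, P_1P_3² = 74, P_2P_3² = 74.
Since P_1P_2² = 100 < 74 + 74 = 148, the triangle is acute, so the smallest enclosing circle is the circumcircle.
Circumcentre = (2/7, 0), r² = 1369/49.
r = √(1369/49) = 37/7.

37/7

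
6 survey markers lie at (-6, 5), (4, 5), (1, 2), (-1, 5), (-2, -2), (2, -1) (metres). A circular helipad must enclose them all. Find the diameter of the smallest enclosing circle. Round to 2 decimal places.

10.62

The minimum enclosing circle is determined by three boundary points: (-6, 5), (4, 5), (-2, -2).
Their circumcentre is (-1, 45/14) with r² = 5525/196.
The farthest remaining point (2, -1) is at distance² 5245/196 ≤ 5525/196.
Diameter = 2r = 2√(5525/196) ≈ 10.62.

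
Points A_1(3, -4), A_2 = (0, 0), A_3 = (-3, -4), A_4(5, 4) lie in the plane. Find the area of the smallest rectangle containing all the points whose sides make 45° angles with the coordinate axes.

56

In coordinates u = x + y, v = x − y the rectangle is axis-aligned; the map (x,y)→(u,v) scales areas by 2.
u-values: -1, 0, -7, 9; range = 9 − (-7) = 16.
v-values: 7, 0, 1, 1; range = 7 − 0 = 7.
Area = (16 × 7) / 2 = 56.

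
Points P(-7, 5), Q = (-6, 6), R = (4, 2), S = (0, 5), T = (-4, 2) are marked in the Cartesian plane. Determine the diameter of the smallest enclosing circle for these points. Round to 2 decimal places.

A smallest enclosing disk is always determined by at most three of the input points on its boundary.
The farthest pair is P–R with squared distance 130. The circle on this segment as diameter has centre (-1.5, 3.5) and r² = 130/4 = 32.5.
Check Q: distance² to centre = 26.5 ≤ 32.5, so it lies inside.
All remaining points lie in this disk, and no smaller disk contains both endpoints, so this is the minimum enclosing circle.
Diameter = 2r = 2√(32.5) ≈ 11.40.

11.40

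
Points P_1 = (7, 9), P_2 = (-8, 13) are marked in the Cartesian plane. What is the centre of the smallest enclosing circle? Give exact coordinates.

The smallest circle enclosing two points has them as diameter endpoints.
Centre = midpoint = (-0.5, 11); r² = |P_1P_2|²/4 = 241/4 = 60.25.
Centre = (-0.5, 11).

(-0.5, 11)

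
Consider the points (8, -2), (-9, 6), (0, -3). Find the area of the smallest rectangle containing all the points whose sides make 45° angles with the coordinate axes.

112.5

In coordinates u = x + y, v = x − y the rectangle is axis-aligned; the map (x,y)→(u,v) scales areas by 2.
u-values: 6, -3, -3; range = 6 − (-3) = 9.
v-values: 10, -15, 3; range = 10 − (-15) = 25.
Area = (9 × 25) / 2 = 112.5.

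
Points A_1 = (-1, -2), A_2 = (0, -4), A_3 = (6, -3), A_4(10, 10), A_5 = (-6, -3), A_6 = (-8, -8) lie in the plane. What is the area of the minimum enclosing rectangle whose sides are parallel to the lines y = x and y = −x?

In coordinates u = x + y, v = x − y the rectangle is axis-aligned; the map (x,y)→(u,v) scales areas by 2.
u-values: -3, -4, 3, 20, -9, -16; range = 20 − (-16) = 36.
v-values: 1, 4, 9, 0, -3, 0; range = 9 − (-3) = 12.
Area = (36 × 12) / 2 = 216.

216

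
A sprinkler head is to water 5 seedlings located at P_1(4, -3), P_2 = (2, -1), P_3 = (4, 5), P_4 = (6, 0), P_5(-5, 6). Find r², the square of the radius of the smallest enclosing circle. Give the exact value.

By Welzl's lemma the MEC is supported by two points (diametrically opposite) or three points (on a circumcircle).
The minimum enclosing circle is determined by three boundary points: P_1, P_4, P_5.
Their circumcentre is (-0.1, 1.9) with r² = 40.82.
The farthest remaining point P_3 is at distance² 26.42 ≤ 40.82.

40.82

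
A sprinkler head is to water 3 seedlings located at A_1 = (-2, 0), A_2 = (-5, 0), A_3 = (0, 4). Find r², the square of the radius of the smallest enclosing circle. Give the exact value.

10.25

Side lengths²: A_1A_2² = 9, A_1A_3² = 20, A_2A_3² = 41.
Since A_2A_3² = 41 ≥ 20 + 9 = 29, the angle opposite A_2A_3 is not acute, so the smallest enclosing circle has A_2A_3 as diameter.
Centre = midpoint of A_2A_3 = (-2.5, 2), r² = 41/4 = 10.25.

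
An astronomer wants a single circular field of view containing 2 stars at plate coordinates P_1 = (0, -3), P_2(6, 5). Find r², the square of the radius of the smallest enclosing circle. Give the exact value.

25

The smallest circle enclosing two points has them as diameter endpoints.
Centre = midpoint = (3, 1); r² = |P_1P_2|²/4 = 100/4 = 25.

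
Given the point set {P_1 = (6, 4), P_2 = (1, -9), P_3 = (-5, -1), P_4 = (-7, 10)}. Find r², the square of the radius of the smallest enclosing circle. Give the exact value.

The minimum enclosing circle of a finite set is fixed by two of the points (as a diameter) or three (as a circumcircle).
The farthest pair is P_2–P_4 with squared distance 425. The circle on this segment as diameter has centre (-3, 0.5) and r² = 425/4 = 106.25.
Check P_1: distance² to centre = 93.25 ≤ 106.25, so it lies inside.
All remaining points lie in this disk, and no smaller disk contains both endpoints, so this is the minimum enclosing circle.

106.25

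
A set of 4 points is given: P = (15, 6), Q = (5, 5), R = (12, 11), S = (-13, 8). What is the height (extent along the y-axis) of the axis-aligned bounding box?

6

max y = 11, min y = 5, so height = 6.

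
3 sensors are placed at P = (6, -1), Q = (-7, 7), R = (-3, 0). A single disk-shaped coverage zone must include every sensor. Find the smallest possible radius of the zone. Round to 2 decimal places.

Side lengths²: PQ² = 233, PR² = 82, QR² = 65.
Since PQ² = 233 ≥ 82 + 65 = 147, the angle opposite PQ is not acute, so the smallest enclosing circle has PQ as diameter.
Centre = midpoint of PQ = (-0.5, 3), r² = 233/4 = 58.25.
r = √(58.25) ≈ 7.63.

7.63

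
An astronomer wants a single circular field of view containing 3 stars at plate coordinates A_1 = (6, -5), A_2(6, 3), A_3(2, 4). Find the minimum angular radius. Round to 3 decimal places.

4.924

Side lengths²: A_1A_2² = 64, A_1A_3² = 97, A_2A_3² = 17.
Since A_1A_3² = 97 ≥ 64 + 17 = 81, the angle opposite A_1A_3 is not acute, so the smallest enclosing circle has A_1A_3 as diameter.
Centre = midpoint of A_1A_3 = (4, -0.5), r² = 97/4 = 24.25.
r = √(24.25) ≈ 4.924.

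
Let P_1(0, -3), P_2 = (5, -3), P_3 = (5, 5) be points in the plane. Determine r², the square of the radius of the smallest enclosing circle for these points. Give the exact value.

22.25

Side lengths²: P_1P_2² = 25, P_1P_3² = 89, P_2P_3² = 64.
Since P_1P_3² = 89 ≥ 64 + 25 = 89, the angle opposite P_1P_3 is not acute, so the smallest enclosing circle has P_1P_3 as diameter.
Centre = midpoint of P_1P_3 = (2.5, 1), r² = 89/4 = 22.25.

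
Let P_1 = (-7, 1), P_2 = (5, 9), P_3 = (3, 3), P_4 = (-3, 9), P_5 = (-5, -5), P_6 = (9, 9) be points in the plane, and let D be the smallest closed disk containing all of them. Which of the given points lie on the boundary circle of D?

By Welzl's lemma the MEC is supported by two points (diametrically opposite) or three points (on a circumcircle).
The farthest pair is P_5–P_6 with squared distance 392. The circle on this segment as diameter has centre (2, 2) and r² = 392/4 = 98.
Check P_1: distance² to centre = 82 ≤ 98, so it lies inside.
All remaining points lie in this disk, and no smaller disk contains both endpoints, so this is the minimum enclosing circle.
The points at distance exactly r from the centre are P_5, P_6 — 2 points.

P_5, P_6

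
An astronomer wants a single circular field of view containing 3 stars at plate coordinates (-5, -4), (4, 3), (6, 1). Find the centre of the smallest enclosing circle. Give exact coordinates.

(0.5, -1.5)

Call the three points A, B, C in the order given.
Side lengths²: AB² = 130, AC² = 146, BC² = 8.
Since AC² = 146 ≥ 130 + 8 = 138, the angle opposite AC is not acute, so the smallest enclosing circle has AC as diameter.
Centre = midpoint of AC = (0.5, -1.5), r² = 146/4 = 36.5.
Centre = (0.5, -1.5).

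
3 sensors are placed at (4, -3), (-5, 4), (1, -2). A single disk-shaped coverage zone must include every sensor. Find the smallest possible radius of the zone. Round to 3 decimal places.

5.701

Call the three points A, B, C in the order given.
Side lengths²: AB² = 130, AC² = 10, BC² = 72.
Since AB² = 130 ≥ 72 + 10 = 82, the angle opposite AB is not acute, so the smallest enclosing circle has AB as diameter.
Centre = midpoint of AB = (-0.5, 0.5), r² = 130/4 = 32.5.
r = √(32.5) ≈ 5.701.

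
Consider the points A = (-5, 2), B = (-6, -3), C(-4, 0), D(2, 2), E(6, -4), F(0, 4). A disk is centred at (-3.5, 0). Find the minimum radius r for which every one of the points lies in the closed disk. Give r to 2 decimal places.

10.31

The required radius is the distance from (-3.5, 0) to the farthest point.
Squared distances: 6.25, 15.25, 0.25, 34.25, 106.25, 28.25.
Maximum is 106.25, attained at E.
r = √(106.25) ≈ 10.31.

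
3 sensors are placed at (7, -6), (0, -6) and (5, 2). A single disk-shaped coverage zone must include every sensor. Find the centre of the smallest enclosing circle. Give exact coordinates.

(3.5, -2.625)

Call the three points A, B, C in the order given.
Side lengths²: AB² = 49, AC² = 68, BC² = 89.
Since BC² = 89 < 68 + 49 = 117, the triangle is acute, so the smallest enclosing circle is the circumcircle.
Circumcentre = (3.5, -2.625), r² = 23.640625.
Centre = (3.5, -2.625).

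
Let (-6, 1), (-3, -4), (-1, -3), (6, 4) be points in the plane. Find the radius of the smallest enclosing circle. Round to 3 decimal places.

The minimum enclosing circle is determined by three boundary points: (-6, 1), (-3, -4), (6, 4).
Their circumcentre is (13/46, 63/46) with r² = 41905/1058.
The farthest remaining point (-1, -3) is at distance² 21941/1058 ≤ 41905/1058.
r = √(41905/1058) ≈ 6.293.

6.293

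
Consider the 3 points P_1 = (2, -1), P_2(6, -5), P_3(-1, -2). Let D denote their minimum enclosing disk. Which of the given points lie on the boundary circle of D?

Side lengths²: P_1P_2² = 32, P_1P_3² = 10, P_2P_3² = 58.
Since P_2P_3² = 58 ≥ 32 + 10 = 42, the angle opposite P_2P_3 is not acute, so the smallest enclosing circle has P_2P_3 as diameter.
Centre = midpoint of P_2P_3 = (2.5, -3.5), r² = 58/4 = 14.5.
The points at distance exactly r from the centre are P_2, P_3 — 2 points.

P_2, P_3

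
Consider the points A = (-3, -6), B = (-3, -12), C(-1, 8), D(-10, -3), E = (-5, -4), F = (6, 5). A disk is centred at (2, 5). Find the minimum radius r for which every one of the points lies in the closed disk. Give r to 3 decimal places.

The required radius is the distance from (2, 5) to the farthest point.
Squared distances: 146, 314, 18, 208, 130, 16.
Maximum is 314, attained at B.
r = √314 ≈ 17.720.

17.720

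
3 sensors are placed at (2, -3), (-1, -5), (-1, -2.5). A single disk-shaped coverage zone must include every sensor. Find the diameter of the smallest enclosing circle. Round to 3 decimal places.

Call the three points A, B, C in the order given.
Side lengths²: AB² = 13, AC² = 9.25, BC² = 6.25.
Since AB² = 13 < 9.25 + 6.25 = 15.5, the triangle is acute, so the smallest enclosing circle is the circumcircle.
Circumcentre = (1/3, -3.75), r² = 481/144.
Diameter = 2r = 2√(481/144) ≈ 3.655.

3.655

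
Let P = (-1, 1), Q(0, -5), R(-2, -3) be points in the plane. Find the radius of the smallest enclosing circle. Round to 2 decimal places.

3.04

Side lengths²: PQ² = 37, PR² = 17, QR² = 8.
Since PQ² = 37 ≥ 17 + 8 = 25, the angle opposite PQ is not acute, so the smallest enclosing circle has PQ as diameter.
Centre = midpoint of PQ = (-0.5, -2), r² = 37/4 = 9.25.
r = √(9.25) ≈ 3.04.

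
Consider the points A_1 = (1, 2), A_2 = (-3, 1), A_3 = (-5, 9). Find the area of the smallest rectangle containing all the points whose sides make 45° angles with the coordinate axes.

39

In coordinates u = x + y, v = x − y the rectangle is axis-aligned; the map (x,y)→(u,v) scales areas by 2.
u-values: 3, -2, 4; range = 4 − (-2) = 6.
v-values: -1, -4, -14; range = -1 − (-14) = 13.
Area = (6 × 13) / 2 = 39.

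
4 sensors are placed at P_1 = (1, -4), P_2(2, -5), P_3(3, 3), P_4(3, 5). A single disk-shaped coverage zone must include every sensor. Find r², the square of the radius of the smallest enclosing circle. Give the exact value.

25.25

By Welzl's lemma the MEC is supported by two points (diametrically opposite) or three points (on a circumcircle).
The farthest pair is P_2–P_4 with squared distance 101. The circle on this segment as diameter has centre (2.5, 0) and r² = 101/4 = 25.25.
Check P_1: distance² to centre = 18.25 ≤ 25.25, so it lies inside.
All remaining points lie in this disk, and no smaller disk contains both endpoints, so this is the minimum enclosing circle.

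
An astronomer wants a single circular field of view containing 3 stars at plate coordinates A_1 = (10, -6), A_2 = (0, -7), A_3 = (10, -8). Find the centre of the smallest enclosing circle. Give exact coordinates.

(5.05, -7)

Side lengths²: A_1A_2² = 101, A_1A_3² = 4, A_2A_3² = 101.
Since A_2A_3² = 101 < 101 + 4 = 105, the triangle is acute, so the smallest enclosing circle is the circumcircle.
Circumcentre = (5.05, -7), r² = 25.5025.
Centre = (5.05, -7).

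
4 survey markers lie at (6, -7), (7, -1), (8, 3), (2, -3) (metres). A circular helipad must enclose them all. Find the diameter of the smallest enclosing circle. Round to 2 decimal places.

The minimum enclosing circle of a finite set is fixed by two of the points (as a diameter) or three (as a circumcircle).
The farthest pair is (6, -7)–(8, 3) with squared distance 104. The circle on this segment as diameter has centre (7, -2) and r² = 104/4 = 26.
Check (7, -1): distance² to centre = 1 ≤ 26, so it lies inside.
All remaining points lie in this disk, and no smaller disk contains both endpoints, so this is the minimum enclosing circle.
Diameter = 2r = 2√26 ≈ 10.20.

10.20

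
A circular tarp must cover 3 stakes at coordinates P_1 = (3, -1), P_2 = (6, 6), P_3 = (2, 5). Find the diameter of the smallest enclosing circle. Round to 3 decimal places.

Side lengths²: P_1P_2² = 58, P_1P_3² = 37, P_2P_3² = 17.
Since P_1P_2² = 58 ≥ 37 + 17 = 54, the angle opposite P_1P_2 is not acute, so the smallest enclosing circle has P_1P_2 as diameter.
Centre = midpoint of P_1P_2 = (4.5, 2.5), r² = 58/4 = 14.5.
Diameter = 2r = 2√(14.5) ≈ 7.616.

7.616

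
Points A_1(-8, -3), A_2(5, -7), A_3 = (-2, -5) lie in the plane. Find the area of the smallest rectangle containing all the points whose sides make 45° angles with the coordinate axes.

In coordinates u = x + y, v = x − y the rectangle is axis-aligned; the map (x,y)→(u,v) scales areas by 2.
u-values: -11, -2, -7; range = -2 − (-11) = 9.
v-values: -5, 12, 3; range = 12 − (-5) = 17.
Area = (9 × 17) / 2 = 76.5.

76.5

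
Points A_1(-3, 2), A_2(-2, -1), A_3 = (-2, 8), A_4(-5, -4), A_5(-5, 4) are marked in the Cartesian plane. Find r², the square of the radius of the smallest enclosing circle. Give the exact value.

38.25

By Welzl's lemma the MEC is supported by two points (diametrically opposite) or three points (on a circumcircle).
The farthest pair is A_3–A_4 with squared distance 153. The circle on this segment as diameter has centre (-3.5, 2) and r² = 153/4 = 38.25.
Check A_1: distance² to centre = 0.25 ≤ 38.25, so it lies inside.
All remaining points lie in this disk, and no smaller disk contains both endpoints, so this is the minimum enclosing circle.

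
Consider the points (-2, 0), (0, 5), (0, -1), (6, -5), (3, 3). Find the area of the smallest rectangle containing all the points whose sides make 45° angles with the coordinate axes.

In coordinates u = x + y, v = x − y the rectangle is axis-aligned; the map (x,y)→(u,v) scales areas by 2.
u-values: -2, 5, -1, 1, 6; range = 6 − (-2) = 8.
v-values: -2, -5, 1, 11, 0; range = 11 − (-5) = 16.
Area = (8 × 16) / 2 = 64.

64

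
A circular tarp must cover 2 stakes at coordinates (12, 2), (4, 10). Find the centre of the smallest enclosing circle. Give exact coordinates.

(8, 6)

The smallest circle enclosing two points has them as diameter endpoints.
Centre = midpoint = (8, 6); r² = |(12, 2)−(4, 10)|²/4 = 128/4 = 32.
Centre = (8, 6).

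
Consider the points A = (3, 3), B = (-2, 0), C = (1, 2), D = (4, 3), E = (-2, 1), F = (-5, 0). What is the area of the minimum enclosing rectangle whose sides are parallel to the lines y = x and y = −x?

In coordinates u = x + y, v = x − y the rectangle is axis-aligned; the map (x,y)→(u,v) scales areas by 2.
u-values: 6, -2, 3, 7, -1, -5; range = 7 − (-5) = 12.
v-values: 0, -2, -1, 1, -3, -5; range = 1 − (-5) = 6.
Area = (12 × 6) / 2 = 36.

36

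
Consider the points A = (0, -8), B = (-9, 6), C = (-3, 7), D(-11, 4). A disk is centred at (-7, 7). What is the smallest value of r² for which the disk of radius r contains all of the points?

274

The required radius is the distance from (-7, 7) to the farthest point.
Squared distances: 274, 5, 16, 25.
Maximum is 274, attained at A.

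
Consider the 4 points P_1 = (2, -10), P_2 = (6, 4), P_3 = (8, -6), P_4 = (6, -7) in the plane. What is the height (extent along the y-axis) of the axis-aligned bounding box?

14

max y = 4, min y = -10, so height = 14.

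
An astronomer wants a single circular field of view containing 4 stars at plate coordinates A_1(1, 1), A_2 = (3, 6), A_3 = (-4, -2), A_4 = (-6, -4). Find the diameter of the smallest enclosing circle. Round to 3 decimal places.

13.454

A smallest enclosing disk is always determined by at most three of the input points on its boundary.
The farthest pair is A_2–A_4 with squared distance 181. The circle on this segment as diameter has centre (-1.5, 1) and r² = 181/4 = 45.25.
Check A_1: distance² to centre = 6.25 ≤ 45.25, so it lies inside.
All remaining points lie in this disk, and no smaller disk contains both endpoints, so this is the minimum enclosing circle.
Diameter = 2r = 2√(45.25) ≈ 13.454.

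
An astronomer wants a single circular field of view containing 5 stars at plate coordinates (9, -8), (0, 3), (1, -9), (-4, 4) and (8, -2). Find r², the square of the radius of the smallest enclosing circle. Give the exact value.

78.25

The minimum enclosing circle of a finite set is fixed by two of the points (as a diameter) or three (as a circumcircle).
The farthest pair is (9, -8)–(-4, 4) with squared distance 313. The circle on this segment as diameter has centre (2.5, -2) and r² = 313/4 = 78.25.
Check (0, 3): distance² to centre = 31.25 ≤ 78.25, so it lies inside.
All remaining points lie in this disk, and no smaller disk contains both endpoints, so this is the minimum enclosing circle.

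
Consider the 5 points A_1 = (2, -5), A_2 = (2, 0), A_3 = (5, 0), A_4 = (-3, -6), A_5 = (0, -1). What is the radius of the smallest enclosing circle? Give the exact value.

The farthest pair is A_3–A_4 with squared distance 100. The circle on this segment as diameter has centre (1, -3) and r² = 100/4 = 25.
Check A_1: distance² to centre = 5 ≤ 25, so it lies inside.
All remaining points lie in this disk, and no smaller disk contains both endpoints, so this is the minimum enclosing circle.
r = √25 = 5.

5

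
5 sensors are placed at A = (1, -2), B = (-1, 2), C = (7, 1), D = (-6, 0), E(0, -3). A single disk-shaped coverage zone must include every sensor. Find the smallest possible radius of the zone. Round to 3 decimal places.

6.519

A smallest enclosing disk is always determined by at most three of the input points on its boundary.
The farthest pair is C–D with squared distance 170. The circle on this segment as diameter has centre (0.5, 0.5) and r² = 170/4 = 42.5.
Check A: distance² to centre = 6.5 ≤ 42.5, so it lies inside.
All remaining points lie in this disk, and no smaller disk contains both endpoints, so this is the minimum enclosing circle.
r = √(42.5) ≈ 6.519.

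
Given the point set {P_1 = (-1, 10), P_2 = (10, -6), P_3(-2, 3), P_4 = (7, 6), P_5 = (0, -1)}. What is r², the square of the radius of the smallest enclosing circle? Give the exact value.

A smallest enclosing disk is always determined by at most three of the input points on its boundary.
The farthest pair is P_1–P_2 with squared distance 377. The circle on this segment as diameter has centre (4.5, 2) and r² = 377/4 = 94.25.
Check P_3: distance² to centre = 43.25 ≤ 94.25, so it lies inside.
All remaining points lie in this disk, and no smaller disk contains both endpoints, so this is the minimum enclosing circle.

94.25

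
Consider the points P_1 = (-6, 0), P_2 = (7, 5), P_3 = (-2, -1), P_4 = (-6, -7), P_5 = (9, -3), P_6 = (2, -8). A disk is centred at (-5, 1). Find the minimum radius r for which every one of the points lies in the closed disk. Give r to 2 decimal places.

14.56

The required radius is the distance from (-5, 1) to the farthest point.
Squared distances: 2, 160, 13, 65, 212, 130.
Maximum is 212, attained at P_5.
r = √212 ≈ 14.56.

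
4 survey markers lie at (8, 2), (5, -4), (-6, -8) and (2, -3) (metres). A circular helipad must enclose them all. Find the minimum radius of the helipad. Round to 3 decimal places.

A smallest enclosing disk is always determined by at most three of the input points on its boundary.
The farthest pair is (8, 2)–(-6, -8) with squared distance 296. The circle on this segment as diameter has centre (1, -3) and r² = 296/4 = 74.
Check (5, -4): distance² to centre = 17 ≤ 74, so it lies inside.
All remaining points lie in this disk, and no smaller disk contains both endpoints, so this is the minimum enclosing circle.
r = √74 ≈ 8.602.

8.602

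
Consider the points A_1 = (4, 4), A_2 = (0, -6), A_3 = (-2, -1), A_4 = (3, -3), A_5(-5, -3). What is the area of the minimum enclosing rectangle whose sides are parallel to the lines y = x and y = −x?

In coordinates u = x + y, v = x − y the rectangle is axis-aligned; the map (x,y)→(u,v) scales areas by 2.
u-values: 8, -6, -3, 0, -8; range = 8 − (-8) = 16.
v-values: 0, 6, -1, 6, -2; range = 6 − (-2) = 8.
Area = (16 × 8) / 2 = 64.

64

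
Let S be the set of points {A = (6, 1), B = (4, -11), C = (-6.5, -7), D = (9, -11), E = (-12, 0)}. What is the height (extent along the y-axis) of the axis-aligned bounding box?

12

max y = 1, min y = -11, so height = 12.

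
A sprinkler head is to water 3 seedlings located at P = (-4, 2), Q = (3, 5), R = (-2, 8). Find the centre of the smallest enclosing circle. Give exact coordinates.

(-5/6, 77/18)

Side lengths²: PQ² = 58, PR² = 40, QR² = 34.
Since PQ² = 58 < 40 + 34 = 74, the triangle is acute, so the smallest enclosing circle is the circumcircle.
Circumcentre = (-5/6, 77/18), r² = 2465/162.
Centre = (-5/6, 77/18).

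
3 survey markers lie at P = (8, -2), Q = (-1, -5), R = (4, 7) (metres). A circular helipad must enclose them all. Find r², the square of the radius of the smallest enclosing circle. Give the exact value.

Side lengths²: PQ² = 90, PR² = 97, QR² = 169.
Since QR² = 169 < 97 + 90 = 187, the triangle is acute, so the smallest enclosing circle is the circumcircle.
Circumcentre = (129/62, 47/62), r² = 81965/1922.

81965/1922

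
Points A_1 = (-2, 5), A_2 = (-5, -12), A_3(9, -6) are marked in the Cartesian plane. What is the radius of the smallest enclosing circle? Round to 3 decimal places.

Side lengths²: A_1A_2² = 298, A_1A_3² = 242, A_2A_3² = 232.
Since A_1A_2² = 298 < 242 + 232 = 474, the triangle is acute, so the smallest enclosing circle is the circumcircle.
Circumcentre = (-0.1, -4.1), r² = 86.42.
r = √(86.42) ≈ 9.296.

9.296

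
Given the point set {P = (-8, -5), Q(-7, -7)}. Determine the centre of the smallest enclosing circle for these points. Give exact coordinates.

(-7.5, -6)

The smallest circle enclosing two points has them as diameter endpoints.
Centre = midpoint = (-7.5, -6); r² = |PQ|²/4 = 5/4 = 1.25.
Centre = (-7.5, -6).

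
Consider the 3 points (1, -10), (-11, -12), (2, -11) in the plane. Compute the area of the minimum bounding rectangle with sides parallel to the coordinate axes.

26

x ranges over [-11, 2], width 13.
y ranges over [-12, -10], height 2.
Area = 13 × 2 = 26.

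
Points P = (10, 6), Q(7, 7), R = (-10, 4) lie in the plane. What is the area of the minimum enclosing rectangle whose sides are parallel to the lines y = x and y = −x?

In coordinates u = x + y, v = x − y the rectangle is axis-aligned; the map (x,y)→(u,v) scales areas by 2.
u-values: 16, 14, -6; range = 16 − (-6) = 22.
v-values: 4, 0, -14; range = 4 − (-14) = 18.
Area = (22 × 18) / 2 = 198.

198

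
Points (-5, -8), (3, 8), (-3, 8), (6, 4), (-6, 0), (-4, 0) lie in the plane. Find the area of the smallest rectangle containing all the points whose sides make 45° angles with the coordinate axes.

In coordinates u = x + y, v = x − y the rectangle is axis-aligned; the map (x,y)→(u,v) scales areas by 2.
u-values: -13, 11, 5, 10, -6, -4; range = 11 − (-13) = 24.
v-values: 3, -5, -11, 2, -6, -4; range = 3 − (-11) = 14.
Area = (24 × 14) / 2 = 168.

168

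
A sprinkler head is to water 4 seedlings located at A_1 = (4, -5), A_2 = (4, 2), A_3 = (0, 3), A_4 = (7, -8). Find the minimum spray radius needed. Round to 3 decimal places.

6.519

A smallest enclosing disk is always determined by at most three of the input points on its boundary.
The farthest pair is A_3–A_4 with squared distance 170. The circle on this segment as diameter has centre (3.5, -2.5) and r² = 170/4 = 42.5.
Check A_1: distance² to centre = 6.5 ≤ 42.5, so it lies inside.
All remaining points lie in this disk, and no smaller disk contains both endpoints, so this is the minimum enclosing circle.
r = √(42.5) ≈ 6.519.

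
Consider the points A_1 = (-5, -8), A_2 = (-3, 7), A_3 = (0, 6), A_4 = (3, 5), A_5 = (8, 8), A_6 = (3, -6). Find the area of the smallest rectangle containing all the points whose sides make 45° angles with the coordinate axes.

In coordinates u = x + y, v = x − y the rectangle is axis-aligned; the map (x,y)→(u,v) scales areas by 2.
u-values: -13, 4, 6, 8, 16, -3; range = 16 − (-13) = 29.
v-values: 3, -10, -6, -2, 0, 9; range = 9 − (-10) = 19.
Area = (29 × 19) / 2 = 275.5.

275.5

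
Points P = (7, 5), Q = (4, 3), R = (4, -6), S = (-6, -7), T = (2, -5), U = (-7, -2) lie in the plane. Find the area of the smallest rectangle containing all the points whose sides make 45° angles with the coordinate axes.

In coordinates u = x + y, v = x − y the rectangle is axis-aligned; the map (x,y)→(u,v) scales areas by 2.
u-values: 12, 7, -2, -13, -3, -9; range = 12 − (-13) = 25.
v-values: 2, 1, 10, 1, 7, -5; range = 10 − (-5) = 15.
Area = (25 × 15) / 2 = 187.5.

187.5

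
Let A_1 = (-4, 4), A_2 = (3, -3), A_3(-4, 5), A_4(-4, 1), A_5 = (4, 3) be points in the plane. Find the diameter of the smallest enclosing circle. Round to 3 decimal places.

A smallest enclosing disk is always determined by at most three of the input points on its boundary.
The farthest pair is A_2–A_3 with squared distance 113. The circle on this segment as diameter has centre (-0.5, 1) and r² = 113/4 = 28.25.
Check A_1: distance² to centre = 21.25 ≤ 28.25, so it lies inside.
All remaining points lie in this disk, and no smaller disk contains both endpoints, so this is the minimum enclosing circle.
Diameter = 2r = 2√(28.25) ≈ 10.630.

10.630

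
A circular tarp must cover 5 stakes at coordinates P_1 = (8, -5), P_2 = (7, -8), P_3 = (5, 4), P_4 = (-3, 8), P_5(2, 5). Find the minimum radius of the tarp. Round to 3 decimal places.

The farthest pair is P_2–P_4 with squared distance 356. The circle on this segment as diameter has centre (2, 0) and r² = 356/4 = 89.
Check P_1: distance² to centre = 61 ≤ 89, so it lies inside.
All remaining points lie in this disk, and no smaller disk contains both endpoints, so this is the minimum enclosing circle.
r = √89 ≈ 9.434.

9.434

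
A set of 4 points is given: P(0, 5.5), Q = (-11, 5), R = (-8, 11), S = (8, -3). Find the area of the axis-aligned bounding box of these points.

266

x ranges over [-11, 8], width 19.
y ranges over [-3, 11], height 14.
Area = 19 × 14 = 266.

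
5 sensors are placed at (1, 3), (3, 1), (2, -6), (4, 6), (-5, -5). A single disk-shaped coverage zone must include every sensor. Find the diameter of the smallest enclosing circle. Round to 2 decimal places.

The minimum enclosing circle of a finite set is fixed by two of the points (as a diameter) or three (as a circumcircle).
The farthest pair is (4, 6)–(-5, -5) with squared distance 202. The circle on this segment as diameter has centre (-0.5, 0.5) and r² = 202/4 = 50.5.
Check (1, 3): distance² to centre = 8.5 ≤ 50.5, so it lies inside.
All remaining points lie in this disk, and no smaller disk contains both endpoints, so this is the minimum enclosing circle.
Diameter = 2r = 2√(50.5) ≈ 14.21.

14.21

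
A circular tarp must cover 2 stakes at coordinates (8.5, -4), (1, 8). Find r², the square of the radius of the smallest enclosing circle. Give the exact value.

50.0625

The smallest circle enclosing two points has them as diameter endpoints.
Centre = midpoint = (4.75, 2); r² = |(8.5, -4)−(1, 8)|²/4 = 200.25/4 = 50.0625.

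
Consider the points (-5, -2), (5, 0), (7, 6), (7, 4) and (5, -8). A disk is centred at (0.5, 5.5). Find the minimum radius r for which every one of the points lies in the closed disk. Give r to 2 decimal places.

The required radius is the distance from (0.5, 5.5) to the farthest point.
Squared distances: 86.5, 50.5, 42.5, 44.5, 202.5.
Maximum is 202.5, attained at (5, -8).
r = √(202.5) ≈ 14.23.

14.23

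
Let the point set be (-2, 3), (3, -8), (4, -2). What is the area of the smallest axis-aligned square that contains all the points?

121

The bounding box has width 6 and height 11.
An axis-aligned square enclosing the set must have side ≥ max(width, height).
So the minimum side is max(6, 11) = 11.
Area = 11² = 121.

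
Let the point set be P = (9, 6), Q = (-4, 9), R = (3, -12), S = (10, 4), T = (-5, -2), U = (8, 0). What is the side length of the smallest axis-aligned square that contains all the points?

21

The bounding box has width 15 and height 21.
An axis-aligned square enclosing the set must have side ≥ max(width, height).
So the minimum side is max(15, 21) = 21.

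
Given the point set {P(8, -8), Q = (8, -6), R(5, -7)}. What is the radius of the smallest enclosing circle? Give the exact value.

5/3

Side lengths²: PQ² = 4, PR² = 10, QR² = 10.
Since QR² = 10 < 10 + 4 = 14, the triangle is acute, so the smallest enclosing circle is the circumcircle.
Circumcentre = (20/3, -7), r² = 25/9.
r = √(25/9) = 5/3.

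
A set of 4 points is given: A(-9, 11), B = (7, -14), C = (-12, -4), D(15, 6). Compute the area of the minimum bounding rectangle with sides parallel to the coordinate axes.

x ranges over [-12, 15], width 27.
y ranges over [-14, 11], height 25.
Area = 27 × 25 = 675.

675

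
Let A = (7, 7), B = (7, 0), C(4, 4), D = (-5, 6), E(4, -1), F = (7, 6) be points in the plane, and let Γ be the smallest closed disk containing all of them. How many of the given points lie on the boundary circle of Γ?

A smallest enclosing disk is always determined by at most three of the input points on its boundary.
The minimum enclosing circle is determined by three boundary points: A, B, D.
Their circumcentre is (1.25, 3.5) with r² = 45.3125.
The farthest remaining point F is at distance² 39.3125 ≤ 45.3125.
The points at distance exactly r from the centre are A, B, D — 3 points.

3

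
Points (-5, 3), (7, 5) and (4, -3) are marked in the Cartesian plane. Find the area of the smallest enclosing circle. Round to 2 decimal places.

Call the three points A, B, C in the order given.
Side lengths²: AB² = 148, AC² = 117, BC² = 73.
Since AB² = 148 < 117 + 73 = 190, the triangle is acute, so the smallest enclosing circle is the circumcircle.
Circumcentre = (37/30, 2.6), r² = 35113/900.
Area = π·r² = π·35113/900 ≈ 122.57.

122.57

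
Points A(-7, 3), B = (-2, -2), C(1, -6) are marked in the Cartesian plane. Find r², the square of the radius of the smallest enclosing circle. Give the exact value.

36.25

Side lengths²: AB² = 50, AC² = 145, BC² = 25.
Since AC² = 145 ≥ 50 + 25 = 75, the angle opposite AC is not acute, so the smallest enclosing circle has AC as diameter.
Centre = midpoint of AC = (-3, -1.5), r² = 145/4 = 36.25.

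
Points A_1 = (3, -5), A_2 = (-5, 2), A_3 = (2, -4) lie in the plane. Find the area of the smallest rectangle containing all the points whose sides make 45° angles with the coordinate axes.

7.5

In coordinates u = x + y, v = x − y the rectangle is axis-aligned; the map (x,y)→(u,v) scales areas by 2.
u-values: -2, -3, -2; range = -2 − (-3) = 1.
v-values: 8, -7, 6; range = 8 − (-7) = 15.
Area = (1 × 15) / 2 = 7.5.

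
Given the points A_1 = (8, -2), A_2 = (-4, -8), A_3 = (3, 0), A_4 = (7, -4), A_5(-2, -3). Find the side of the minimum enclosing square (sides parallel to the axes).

12

The bounding box has width 12 and height 8.
An axis-aligned square enclosing the set must have side ≥ max(width, height).
So the minimum side is max(12, 8) = 12.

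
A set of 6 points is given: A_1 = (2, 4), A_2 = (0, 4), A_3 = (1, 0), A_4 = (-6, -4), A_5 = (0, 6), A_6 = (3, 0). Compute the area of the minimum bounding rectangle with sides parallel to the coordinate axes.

x ranges over [-6, 3], width 9.
y ranges over [-4, 6], height 10.
Area = 9 × 10 = 90.

90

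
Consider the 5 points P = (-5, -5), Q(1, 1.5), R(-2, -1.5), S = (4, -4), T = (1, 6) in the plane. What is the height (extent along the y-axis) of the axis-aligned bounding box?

11

max y = 6, min y = -5, so height = 11.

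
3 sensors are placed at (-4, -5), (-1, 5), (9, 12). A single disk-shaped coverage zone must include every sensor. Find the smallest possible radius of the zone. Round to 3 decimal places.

10.700

Call the three points A, B, C in the order given.
Side lengths²: AB² = 109, AC² = 458, BC² = 149.
Since AC² = 458 ≥ 149 + 109 = 258, the angle opposite AC is not acute, so the smallest enclosing circle has AC as diameter.
Centre = midpoint of AC = (2.5, 3.5), r² = 458/4 = 114.5.
r = √(114.5) ≈ 10.700.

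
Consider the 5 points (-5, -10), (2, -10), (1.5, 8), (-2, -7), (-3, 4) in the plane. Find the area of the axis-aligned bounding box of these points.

x ranges over [-5, 2], width 7.
y ranges over [-10, 8], height 18.
Area = 7 × 18 = 126.

126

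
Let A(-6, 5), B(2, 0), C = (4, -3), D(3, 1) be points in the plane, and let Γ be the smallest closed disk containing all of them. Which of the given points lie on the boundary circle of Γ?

By Welzl's lemma the MEC is supported by two points (diametrically opposite) or three points (on a circumcircle).
The farthest pair is A–C with squared distance 164. The circle on this segment as diameter has centre (-1, 1) and r² = 164/4 = 41.
Check B: distance² to centre = 10 ≤ 41, so it lies inside.
All remaining points lie in this disk, and no smaller disk contains both endpoints, so this is the minimum enclosing circle.
The points at distance exactly r from the centre are A, C — 2 points.

A, C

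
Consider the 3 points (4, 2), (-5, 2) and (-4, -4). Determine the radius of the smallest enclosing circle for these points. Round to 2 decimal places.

5.07

Call the three points A, B, C in the order given.
Side lengths²: AB² = 81, AC² = 100, BC² = 37.
Since AC² = 100 < 81 + 37 = 118, the triangle is acute, so the smallest enclosing circle is the circumcircle.
Circumcentre = (-0.5, -1/3), r² = 925/36.
r = √(925/36) ≈ 5.07.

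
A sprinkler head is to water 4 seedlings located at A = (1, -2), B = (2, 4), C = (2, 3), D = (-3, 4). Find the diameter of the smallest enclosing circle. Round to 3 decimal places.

7.311

By Welzl's lemma the MEC is supported by two points (diametrically opposite) or three points (on a circumcircle).
The minimum enclosing circle is determined by three boundary points: A, B, D.
Their circumcentre is (-0.5, 4/3) with r² = 481/36.
The farthest remaining point C is at distance² 325/36 ≤ 481/36.
Diameter = 2r = 2√(481/36) ≈ 7.311.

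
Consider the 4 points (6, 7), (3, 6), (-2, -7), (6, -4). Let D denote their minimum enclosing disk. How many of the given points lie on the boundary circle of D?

The farthest pair is (6, 7)–(-2, -7) with squared distance 260. The circle on this segment as diameter has centre (2, 0) and r² = 260/4 = 65.
Check (3, 6): distance² to centre = 37 ≤ 65, so it lies inside.
All remaining points lie in this disk, and no smaller disk contains both endpoints, so this is the minimum enclosing circle.
The points at distance exactly r from the centre are (6, 7), (-2, -7) — 2 points.

2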